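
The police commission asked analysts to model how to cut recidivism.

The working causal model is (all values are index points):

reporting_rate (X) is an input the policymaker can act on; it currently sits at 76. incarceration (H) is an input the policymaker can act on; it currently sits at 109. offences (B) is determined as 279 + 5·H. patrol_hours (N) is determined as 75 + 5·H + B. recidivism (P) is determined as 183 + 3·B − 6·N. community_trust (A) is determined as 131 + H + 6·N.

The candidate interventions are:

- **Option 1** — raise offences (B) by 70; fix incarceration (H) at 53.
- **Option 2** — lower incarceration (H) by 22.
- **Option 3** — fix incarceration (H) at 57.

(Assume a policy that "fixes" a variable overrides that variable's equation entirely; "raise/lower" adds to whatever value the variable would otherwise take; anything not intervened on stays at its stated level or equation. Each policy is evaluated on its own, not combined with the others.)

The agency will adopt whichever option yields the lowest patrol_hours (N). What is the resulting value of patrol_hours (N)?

Option 1 (B + 70, H := 53):
  H = 53
  B = 279 + 5·53 (+70 from intervention) = 614
  N = 75 + 5·53 + 614 = 954
Option 2 (H − 22):
  H = 109 − 22 = 87
  B = 279 + 5·87 = 714
  N = 75 + 5·87 + 714 = 1224
Option 3 (H := 57):
  H = 57
  B = 279 + 5·57 = 564
  N = 75 + 5·57 + 564 = 924
Comparing — Option 1: N=954, Option 2: N=1224, Option 3: N=924. Lowest is 924 (Option 3).

924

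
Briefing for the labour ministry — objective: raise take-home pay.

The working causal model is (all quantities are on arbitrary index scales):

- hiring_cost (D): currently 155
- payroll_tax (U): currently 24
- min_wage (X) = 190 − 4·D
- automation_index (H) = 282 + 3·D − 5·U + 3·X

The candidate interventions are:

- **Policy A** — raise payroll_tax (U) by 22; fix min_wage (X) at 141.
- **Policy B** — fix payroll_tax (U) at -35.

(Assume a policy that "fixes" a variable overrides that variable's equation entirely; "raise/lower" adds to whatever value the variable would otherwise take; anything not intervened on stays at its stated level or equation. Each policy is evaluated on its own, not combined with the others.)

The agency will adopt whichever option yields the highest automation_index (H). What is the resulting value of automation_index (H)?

Policy A (U + 22, X := 141):
  D = 155
  U = 24 + 22 = 46
  X = 141
  H = 282 + 3·155 − 5·46 + 3·141 = 940
Policy B (U := -35):
  D = 155
  U = -35
  X = 190 − 4·155 = -430
  H = 282 + 3·155 − 5·(-35) + 3·(-430) = -368
Comparing — Policy A: H=940, Policy B: H=-368. Highest is 940 (Policy A).

940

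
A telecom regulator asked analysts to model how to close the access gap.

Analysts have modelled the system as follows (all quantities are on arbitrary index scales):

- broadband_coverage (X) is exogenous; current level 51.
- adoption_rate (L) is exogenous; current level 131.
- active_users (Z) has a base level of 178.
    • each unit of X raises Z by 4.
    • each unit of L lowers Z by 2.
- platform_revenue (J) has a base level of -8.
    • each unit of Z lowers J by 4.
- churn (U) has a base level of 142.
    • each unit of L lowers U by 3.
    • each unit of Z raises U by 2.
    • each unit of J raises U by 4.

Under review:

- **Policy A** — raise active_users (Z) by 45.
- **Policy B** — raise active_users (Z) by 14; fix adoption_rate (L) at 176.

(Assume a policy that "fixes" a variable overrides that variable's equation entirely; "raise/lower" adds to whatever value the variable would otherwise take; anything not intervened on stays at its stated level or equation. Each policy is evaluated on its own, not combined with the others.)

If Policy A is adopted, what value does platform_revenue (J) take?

-668

Policy A (Z + 45):
  X = 51
  L = 131
  Z = 178 + 4·51 − 2·131 (+45 from intervention) = 165
  J = -8 − 4·165 = -668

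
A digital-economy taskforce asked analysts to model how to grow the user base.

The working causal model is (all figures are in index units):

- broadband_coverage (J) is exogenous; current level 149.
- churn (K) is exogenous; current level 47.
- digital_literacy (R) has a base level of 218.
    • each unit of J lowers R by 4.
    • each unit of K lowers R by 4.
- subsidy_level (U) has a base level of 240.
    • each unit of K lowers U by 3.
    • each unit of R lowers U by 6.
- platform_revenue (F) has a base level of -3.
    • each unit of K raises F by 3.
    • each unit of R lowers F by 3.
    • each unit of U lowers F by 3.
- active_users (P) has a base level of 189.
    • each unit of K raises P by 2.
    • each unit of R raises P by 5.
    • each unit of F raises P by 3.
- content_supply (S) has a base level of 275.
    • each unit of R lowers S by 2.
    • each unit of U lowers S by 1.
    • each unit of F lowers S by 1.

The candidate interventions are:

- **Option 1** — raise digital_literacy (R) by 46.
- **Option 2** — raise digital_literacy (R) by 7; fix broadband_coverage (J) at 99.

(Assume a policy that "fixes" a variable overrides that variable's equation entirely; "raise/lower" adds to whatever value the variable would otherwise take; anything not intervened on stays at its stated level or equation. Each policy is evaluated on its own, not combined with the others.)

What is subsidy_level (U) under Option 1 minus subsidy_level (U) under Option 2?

966

Option 1 (R + 46):
  J = 149
  K = 47
  R = 218 − 4·149 − 4·47 (+46 from intervention) = -520
  U = 240 − 3·47 − 6·(-520) = 3219
Option 2 (R + 7, J := 99):
  J = 99
  K = 47
  R = 218 − 4·99 − 4·47 (+7 from intervention) = -359
  U = 240 − 3·47 − 6·(-359) = 2253
U: 3219 − 2253 = 966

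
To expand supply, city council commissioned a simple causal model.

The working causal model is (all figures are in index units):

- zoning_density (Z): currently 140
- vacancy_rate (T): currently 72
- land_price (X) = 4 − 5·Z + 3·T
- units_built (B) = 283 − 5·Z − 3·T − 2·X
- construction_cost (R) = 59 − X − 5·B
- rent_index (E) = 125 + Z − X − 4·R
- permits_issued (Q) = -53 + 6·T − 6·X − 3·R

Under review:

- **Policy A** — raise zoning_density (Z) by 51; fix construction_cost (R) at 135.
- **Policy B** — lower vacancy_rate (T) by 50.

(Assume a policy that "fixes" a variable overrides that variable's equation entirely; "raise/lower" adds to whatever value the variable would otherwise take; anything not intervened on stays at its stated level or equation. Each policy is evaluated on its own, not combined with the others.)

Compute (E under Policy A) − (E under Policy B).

-13168

Policy A (Z + 51, R := 135):
  Z = 140 + 51 = 191
  T = 72
  X = 4 − 5·191 + 3·72 = -735
  B = 283 − 5·191 − 3·72 − 2·(-735) = 582
  R = 135
  E = 125 + 191 − (-735) − 4·135 = 511
Policy B (T − 50):
  Z = 140
  T = 72 − 50 = 22
  X = 4 − 5·140 + 3·22 = -630
  B = 283 − 5·140 − 3·22 − 2·(-630) = 777
  R = 59 − (-630) − 5·777 = -3196
  E = 125 + 140 − (-630) − 4·(-3196) = 13679
E: 511 − 13679 = -13168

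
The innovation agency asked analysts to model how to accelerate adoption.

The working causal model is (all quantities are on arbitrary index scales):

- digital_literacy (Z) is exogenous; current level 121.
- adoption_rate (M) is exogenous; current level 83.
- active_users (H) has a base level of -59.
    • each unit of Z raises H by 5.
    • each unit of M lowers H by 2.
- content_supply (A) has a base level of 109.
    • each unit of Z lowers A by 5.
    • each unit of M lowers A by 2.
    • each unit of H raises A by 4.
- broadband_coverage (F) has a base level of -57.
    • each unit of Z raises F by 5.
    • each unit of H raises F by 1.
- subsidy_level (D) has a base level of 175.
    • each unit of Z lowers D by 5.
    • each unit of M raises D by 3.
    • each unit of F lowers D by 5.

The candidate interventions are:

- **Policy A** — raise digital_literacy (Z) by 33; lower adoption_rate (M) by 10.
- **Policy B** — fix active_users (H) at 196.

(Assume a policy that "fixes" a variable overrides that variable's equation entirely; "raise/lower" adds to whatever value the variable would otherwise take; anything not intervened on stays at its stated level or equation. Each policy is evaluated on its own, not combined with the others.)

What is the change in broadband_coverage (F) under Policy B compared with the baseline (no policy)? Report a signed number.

Baseline:
  Z = 121
  M = 83
  H = -59 + 5·121 − 2·83 = 380
  F = -57 + 5·121 + 380 = 928
Policy B (H := 196):
  Z = 121
  M = 83
  H = 196
  F = -57 + 5·121 + 196 = 744
Change in F: 744 − 928 = -184

-184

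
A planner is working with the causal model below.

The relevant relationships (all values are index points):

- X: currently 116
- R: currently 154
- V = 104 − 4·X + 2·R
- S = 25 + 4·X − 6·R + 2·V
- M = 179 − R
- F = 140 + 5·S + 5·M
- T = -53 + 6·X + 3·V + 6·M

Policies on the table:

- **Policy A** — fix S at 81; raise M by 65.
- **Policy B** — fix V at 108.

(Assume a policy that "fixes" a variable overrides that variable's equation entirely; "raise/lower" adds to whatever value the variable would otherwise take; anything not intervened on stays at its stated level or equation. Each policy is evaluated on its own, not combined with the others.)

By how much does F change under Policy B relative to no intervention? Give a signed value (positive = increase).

Baseline:
  X = 116
  R = 154
  V = 104 − 4·116 + 2·154 = -52
  S = 25 + 4·116 − 6·154 + 2·(-52) = -539
  M = 179 − 154 = 25
  F = 140 + 5·(-539) + 5·25 = -2430
Policy B (V := 108):
  X = 116
  R = 154
  V = 108
  S = 25 + 4·116 − 6·154 + 2·108 = -219
  M = 179 − 154 = 25
  F = 140 + 5·(-219) + 5·25 = -830
Change in F: -830 − (-2430) = 1600

1600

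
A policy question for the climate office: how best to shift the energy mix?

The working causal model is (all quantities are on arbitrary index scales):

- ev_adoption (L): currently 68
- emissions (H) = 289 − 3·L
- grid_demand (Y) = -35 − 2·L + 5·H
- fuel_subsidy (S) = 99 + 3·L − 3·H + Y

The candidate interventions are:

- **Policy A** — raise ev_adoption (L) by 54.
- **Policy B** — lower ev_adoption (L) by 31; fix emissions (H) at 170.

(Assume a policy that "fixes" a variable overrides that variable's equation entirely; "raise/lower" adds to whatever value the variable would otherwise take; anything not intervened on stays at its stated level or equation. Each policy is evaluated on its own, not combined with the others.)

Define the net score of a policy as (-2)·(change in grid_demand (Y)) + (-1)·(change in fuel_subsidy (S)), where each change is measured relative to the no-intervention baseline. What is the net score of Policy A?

2106

Baseline:
  L = 68
  H = 289 − 3·68 = 85
  Y = -35 − 2·68 + 5·85 = 254
  S = 99 + 3·68 − 3·85 + 254 = 302
Policy A (L + 54):
  L = 68 + 54 = 122
  H = 289 − 3·122 = -77
  Y = -35 − 2·122 + 5·(-77) = -664
  S = 99 + 3·122 − 3·(-77) + (-664) = 32
ΔY = -664 − 254 = -918; ΔS = 32 − 302 = -270
Score = (-2)·(-918) + (-1)·(-270) = 2106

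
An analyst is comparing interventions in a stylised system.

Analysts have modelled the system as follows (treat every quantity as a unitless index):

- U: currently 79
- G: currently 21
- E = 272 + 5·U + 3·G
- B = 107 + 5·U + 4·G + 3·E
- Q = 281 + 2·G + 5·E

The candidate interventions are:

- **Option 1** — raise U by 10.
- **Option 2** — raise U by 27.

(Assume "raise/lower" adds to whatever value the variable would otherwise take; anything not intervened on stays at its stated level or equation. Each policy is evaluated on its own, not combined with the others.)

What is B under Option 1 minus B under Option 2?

-340

Option 1 (U + 10):
  U = 79 + 10 = 89
  G = 21
  E = 272 + 5·89 + 3·21 = 780
  B = 107 + 5·89 + 4·21 + 3·780 = 2976
Option 2 (U + 27):
  U = 79 + 27 = 106
  G = 21
  E = 272 + 5·106 + 3·21 = 865
  B = 107 + 5·106 + 4·21 + 3·865 = 3316
B: 2976 − 3316 = -340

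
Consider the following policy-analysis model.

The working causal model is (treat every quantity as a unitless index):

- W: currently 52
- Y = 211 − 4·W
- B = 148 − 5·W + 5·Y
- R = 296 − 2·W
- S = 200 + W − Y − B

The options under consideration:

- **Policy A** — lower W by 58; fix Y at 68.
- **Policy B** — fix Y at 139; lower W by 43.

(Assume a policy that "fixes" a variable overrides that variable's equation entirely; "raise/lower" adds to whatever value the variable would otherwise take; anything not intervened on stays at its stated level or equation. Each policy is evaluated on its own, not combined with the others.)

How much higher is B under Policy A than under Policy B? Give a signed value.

-280

Policy A (W − 58, Y := 68):
  W = 52 − 58 = -6
  Y = 68
  B = 148 − 5·(-6) + 5·68 = 518
Policy B (Y := 139, W − 43):
  W = 52 − 43 = 9
  Y = 139
  B = 148 − 5·9 + 5·139 = 798
B: 518 − 798 = -280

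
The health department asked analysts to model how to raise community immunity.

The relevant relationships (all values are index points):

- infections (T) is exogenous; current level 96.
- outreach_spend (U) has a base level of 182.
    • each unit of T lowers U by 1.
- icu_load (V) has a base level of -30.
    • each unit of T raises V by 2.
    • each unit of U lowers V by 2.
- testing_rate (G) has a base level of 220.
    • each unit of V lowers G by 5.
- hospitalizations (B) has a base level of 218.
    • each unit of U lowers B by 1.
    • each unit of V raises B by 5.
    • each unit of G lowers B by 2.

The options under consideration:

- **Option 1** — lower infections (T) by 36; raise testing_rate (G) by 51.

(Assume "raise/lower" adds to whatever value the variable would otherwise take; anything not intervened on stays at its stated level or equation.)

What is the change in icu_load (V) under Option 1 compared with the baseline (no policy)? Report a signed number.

Baseline:
  T = 96
  U = 182 − 96 = 86
  V = -30 + 2·96 − 2·86 = -10
Option 1 (T − 36, G + 51):
  T = 96 − 36 = 60
  U = 182 − 60 = 122
  V = -30 + 2·60 − 2·122 = -154
Change in V: -154 − (-10) = -144

-144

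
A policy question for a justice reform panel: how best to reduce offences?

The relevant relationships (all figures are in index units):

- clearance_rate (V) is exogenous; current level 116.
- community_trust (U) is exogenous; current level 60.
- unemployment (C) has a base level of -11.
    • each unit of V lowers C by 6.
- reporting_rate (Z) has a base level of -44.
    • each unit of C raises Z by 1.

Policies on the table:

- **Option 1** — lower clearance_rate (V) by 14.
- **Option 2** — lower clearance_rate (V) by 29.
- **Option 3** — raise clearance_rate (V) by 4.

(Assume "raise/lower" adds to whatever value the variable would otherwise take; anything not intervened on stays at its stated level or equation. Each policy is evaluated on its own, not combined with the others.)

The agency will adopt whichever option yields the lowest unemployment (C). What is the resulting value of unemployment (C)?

Option 1 (V − 14):
  V = 116 − 14 = 102
  C = -11 − 6·102 = -623
Option 2 (V − 29):
  V = 116 − 29 = 87
  C = -11 − 6·87 = -533
Option 3 (V + 4):
  V = 116 + 4 = 120
  C = -11 − 6·120 = -731
Comparing — Option 1: C=-623, Option 2: C=-533, Option 3: C=-731. Lowest is -731 (Option 3).

-731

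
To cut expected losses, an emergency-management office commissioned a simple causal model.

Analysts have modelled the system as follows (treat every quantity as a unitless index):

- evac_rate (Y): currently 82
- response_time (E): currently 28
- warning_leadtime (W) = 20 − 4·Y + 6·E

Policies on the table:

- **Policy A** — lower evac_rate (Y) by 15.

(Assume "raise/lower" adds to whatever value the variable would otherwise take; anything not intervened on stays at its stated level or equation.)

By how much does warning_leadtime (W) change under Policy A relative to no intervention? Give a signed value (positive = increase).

Baseline:
  Y = 82
  E = 28
  W = 20 − 4·82 + 6·28 = -140
Policy A (Y − 15):
  Y = 82 − 15 = 67
  E = 28
  W = 20 − 4·67 + 6·28 = -80
Change in W: -80 − (-140) = 60

60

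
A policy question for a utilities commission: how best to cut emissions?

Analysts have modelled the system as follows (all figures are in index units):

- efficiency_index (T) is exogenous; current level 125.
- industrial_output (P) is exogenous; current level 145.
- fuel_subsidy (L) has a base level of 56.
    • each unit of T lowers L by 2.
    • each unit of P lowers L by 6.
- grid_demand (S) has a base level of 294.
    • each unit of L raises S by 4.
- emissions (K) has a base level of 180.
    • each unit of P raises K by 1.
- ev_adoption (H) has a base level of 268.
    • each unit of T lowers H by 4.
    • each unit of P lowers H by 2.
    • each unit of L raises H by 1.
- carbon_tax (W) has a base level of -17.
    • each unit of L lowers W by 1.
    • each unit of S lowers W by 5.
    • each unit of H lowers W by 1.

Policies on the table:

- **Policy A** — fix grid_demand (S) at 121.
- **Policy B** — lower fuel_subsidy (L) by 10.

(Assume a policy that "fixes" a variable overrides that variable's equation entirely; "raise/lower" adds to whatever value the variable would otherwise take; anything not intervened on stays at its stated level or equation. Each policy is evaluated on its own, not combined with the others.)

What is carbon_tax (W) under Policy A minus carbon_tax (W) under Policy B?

-20635

Policy A (S := 121):
  T = 125
  P = 145
  L = 56 − 2·125 − 6·145 = -1064
  S = 121
  H = 268 − 4·125 − 2·145 + (-1064) = -1586
  W = -17 − (-1064) − 5·121 − (-1586) = 2028
Policy B (L − 10):
  T = 125
  P = 145
  L = 56 − 2·125 − 6·145 (−10 from intervention) = -1074
  S = 294 + 4·(-1074) = -4002
  H = 268 − 4·125 − 2·145 + (-1074) = -1596
  W = -17 − (-1074) − 5·(-4002) − (-1596) = 22663
W: 2028 − 22663 = -20635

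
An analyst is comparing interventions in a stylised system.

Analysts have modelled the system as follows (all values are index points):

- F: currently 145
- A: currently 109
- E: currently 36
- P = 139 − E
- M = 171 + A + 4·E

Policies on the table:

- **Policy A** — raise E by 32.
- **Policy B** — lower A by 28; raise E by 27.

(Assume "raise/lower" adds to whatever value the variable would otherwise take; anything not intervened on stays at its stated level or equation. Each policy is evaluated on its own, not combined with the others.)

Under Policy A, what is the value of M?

552

Policy A (E + 32):
  A = 109
  E = 36 + 32 = 68
  M = 171 + 109 + 4·68 = 552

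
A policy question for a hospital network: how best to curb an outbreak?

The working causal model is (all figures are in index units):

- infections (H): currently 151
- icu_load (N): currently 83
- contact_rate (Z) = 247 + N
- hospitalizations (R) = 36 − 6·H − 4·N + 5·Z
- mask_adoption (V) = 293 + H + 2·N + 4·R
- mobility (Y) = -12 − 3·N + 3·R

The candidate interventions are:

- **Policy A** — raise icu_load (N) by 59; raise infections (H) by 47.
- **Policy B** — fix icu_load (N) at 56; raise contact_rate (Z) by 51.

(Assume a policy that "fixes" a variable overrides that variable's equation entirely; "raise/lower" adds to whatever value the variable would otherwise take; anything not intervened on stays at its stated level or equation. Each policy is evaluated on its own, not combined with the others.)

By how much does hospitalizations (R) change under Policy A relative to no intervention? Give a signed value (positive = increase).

Baseline:
  H = 151
  N = 83
  Z = 247 + 83 = 330
  R = 36 − 6·151 − 4·83 + 5·330 = 448
Policy A (N + 59, H + 47):
  H = 151 + 47 = 198
  N = 83 + 59 = 142
  Z = 247 + 142 = 389
  R = 36 − 6·198 − 4·142 + 5·389 = 225
Change in R: 225 − 448 = -223

-223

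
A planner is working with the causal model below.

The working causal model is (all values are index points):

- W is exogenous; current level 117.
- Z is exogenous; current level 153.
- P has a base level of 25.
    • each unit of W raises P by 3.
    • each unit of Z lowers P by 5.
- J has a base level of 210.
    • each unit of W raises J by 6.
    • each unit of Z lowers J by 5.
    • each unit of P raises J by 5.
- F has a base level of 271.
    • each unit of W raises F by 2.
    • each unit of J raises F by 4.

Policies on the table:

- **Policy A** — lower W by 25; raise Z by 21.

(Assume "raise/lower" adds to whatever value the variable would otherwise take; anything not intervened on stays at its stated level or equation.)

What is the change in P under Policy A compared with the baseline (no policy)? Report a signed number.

-180

Baseline:
  W = 117
  Z = 153
  P = 25 + 3·117 − 5·153 = -389
Policy A (W − 25, Z + 21):
  W = 117 − 25 = 92
  Z = 153 + 21 = 174
  P = 25 + 3·92 − 5·174 = -569
Change in P: -569 − (-389) = -180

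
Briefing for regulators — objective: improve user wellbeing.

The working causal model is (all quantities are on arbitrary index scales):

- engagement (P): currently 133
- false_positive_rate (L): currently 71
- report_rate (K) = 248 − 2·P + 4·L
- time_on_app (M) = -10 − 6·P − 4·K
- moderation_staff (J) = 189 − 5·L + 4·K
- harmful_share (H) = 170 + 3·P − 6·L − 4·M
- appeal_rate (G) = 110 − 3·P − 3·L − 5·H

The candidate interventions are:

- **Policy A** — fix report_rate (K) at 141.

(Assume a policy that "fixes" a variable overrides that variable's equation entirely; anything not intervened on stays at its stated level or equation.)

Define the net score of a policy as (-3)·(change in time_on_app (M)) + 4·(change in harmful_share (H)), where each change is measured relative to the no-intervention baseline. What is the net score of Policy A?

-9500

Baseline:
  P = 133
  L = 71
  K = 248 − 2·133 + 4·71 = 266
  M = -10 − 6·133 − 4·266 = -1872
  H = 170 + 3·133 − 6·71 − 4·(-1872) = 7631
Policy A (K := 141):
  P = 133
  L = 71
  K = 141
  M = -10 − 6·133 − 4·141 = -1372
  H = 170 + 3·133 − 6·71 − 4·(-1372) = 5631
ΔM = -1372 − (-1872) = 500; ΔH = 5631 − 7631 = -2000
Score = (-3)·500 + 4·(-2000) = -9500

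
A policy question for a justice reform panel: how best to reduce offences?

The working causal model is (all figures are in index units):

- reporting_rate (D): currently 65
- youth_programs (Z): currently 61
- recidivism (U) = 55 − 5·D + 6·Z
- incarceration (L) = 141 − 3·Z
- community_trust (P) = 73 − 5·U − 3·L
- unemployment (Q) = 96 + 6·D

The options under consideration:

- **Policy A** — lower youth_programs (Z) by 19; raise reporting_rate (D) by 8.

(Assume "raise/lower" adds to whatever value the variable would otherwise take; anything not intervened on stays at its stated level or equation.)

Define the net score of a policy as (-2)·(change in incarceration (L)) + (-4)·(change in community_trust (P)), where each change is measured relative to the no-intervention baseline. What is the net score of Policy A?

Baseline:
  D = 65
  Z = 61
  U = 55 − 5·65 + 6·61 = 96
  L = 141 − 3·61 = -42
  P = 73 − 5·96 − 3·(-42) = -281
Policy A (Z − 19, D + 8):
  D = 65 + 8 = 73
  Z = 61 − 19 = 42
  U = 55 − 5·73 + 6·42 = -58
  L = 141 − 3·42 = 15
  P = 73 − 5·(-58) − 3·15 = 318
ΔL = 15 − (-42) = 57; ΔP = 318 − (-281) = 599
Score = (-2)·57 + (-4)·599 = -2510

-2510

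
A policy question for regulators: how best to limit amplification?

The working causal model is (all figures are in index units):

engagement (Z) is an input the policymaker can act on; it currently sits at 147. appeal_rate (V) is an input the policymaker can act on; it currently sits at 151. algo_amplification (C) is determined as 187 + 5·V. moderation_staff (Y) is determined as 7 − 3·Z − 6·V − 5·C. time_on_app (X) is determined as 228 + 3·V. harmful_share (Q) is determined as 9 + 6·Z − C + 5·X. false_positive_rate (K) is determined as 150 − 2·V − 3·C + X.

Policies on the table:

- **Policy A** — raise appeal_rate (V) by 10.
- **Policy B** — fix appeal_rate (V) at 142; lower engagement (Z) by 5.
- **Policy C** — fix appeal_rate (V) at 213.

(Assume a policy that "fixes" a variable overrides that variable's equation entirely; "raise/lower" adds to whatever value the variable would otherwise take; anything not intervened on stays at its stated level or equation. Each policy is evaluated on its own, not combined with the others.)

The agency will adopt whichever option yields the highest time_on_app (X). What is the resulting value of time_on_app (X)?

Policy A (V + 10):
  V = 151 + 10 = 161
  X = 228 + 3·161 = 711
Policy B (V := 142, Z − 5):
  V = 142
  X = 228 + 3·142 = 654
Policy C (V := 213):
  V = 213
  X = 228 + 3·213 = 867
Comparing — Policy A: X=711, Policy B: X=654, Policy C: X=867. Highest is 867 (Policy C).

867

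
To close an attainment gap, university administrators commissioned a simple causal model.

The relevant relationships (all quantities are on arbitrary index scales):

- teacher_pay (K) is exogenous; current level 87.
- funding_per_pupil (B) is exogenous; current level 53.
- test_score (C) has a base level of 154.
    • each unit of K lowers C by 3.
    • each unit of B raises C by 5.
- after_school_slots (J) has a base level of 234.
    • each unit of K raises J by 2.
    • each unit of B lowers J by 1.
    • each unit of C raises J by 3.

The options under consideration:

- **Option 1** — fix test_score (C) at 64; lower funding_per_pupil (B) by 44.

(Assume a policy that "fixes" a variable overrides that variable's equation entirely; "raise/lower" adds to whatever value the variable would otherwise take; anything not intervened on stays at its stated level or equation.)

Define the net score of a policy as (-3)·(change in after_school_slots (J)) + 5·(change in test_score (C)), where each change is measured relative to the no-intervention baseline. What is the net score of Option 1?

Baseline:
  K = 87
  B = 53
  C = 154 − 3·87 + 5·53 = 158
  J = 234 + 2·87 − 53 + 3·158 = 829
Option 1 (C := 64, B − 44):
  K = 87
  B = 53 − 44 = 9
  C = 64
  J = 234 + 2·87 − 9 + 3·64 = 591
ΔJ = 591 − 829 = -238; ΔC = 64 − 158 = -94
Score = (-3)·(-238) + 5·(-94) = 244

244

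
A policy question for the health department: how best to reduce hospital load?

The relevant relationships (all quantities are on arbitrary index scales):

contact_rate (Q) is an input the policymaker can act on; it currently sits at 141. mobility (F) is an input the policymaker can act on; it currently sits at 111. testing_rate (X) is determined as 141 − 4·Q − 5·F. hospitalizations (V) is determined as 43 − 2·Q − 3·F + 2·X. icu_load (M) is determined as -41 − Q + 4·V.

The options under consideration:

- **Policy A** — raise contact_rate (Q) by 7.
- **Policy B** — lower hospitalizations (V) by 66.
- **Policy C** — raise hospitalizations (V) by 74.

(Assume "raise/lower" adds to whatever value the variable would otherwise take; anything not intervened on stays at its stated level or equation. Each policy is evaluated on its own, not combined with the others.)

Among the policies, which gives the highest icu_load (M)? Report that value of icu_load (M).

Policy A (Q + 7):
  Q = 141 + 7 = 148
  F = 111
  X = 141 − 4·148 − 5·111 = -1006
  V = 43 − 2·148 − 3·111 + 2·(-1006) = -2598
  M = -41 − 148 + 4·(-2598) = -10581
Policy B (V − 66):
  Q = 141
  F = 111
  X = 141 − 4·141 − 5·111 = -978
  V = 43 − 2·141 − 3·111 + 2·(-978) (−66 from intervention) = -2594
  M = -41 − 141 + 4·(-2594) = -10558
Policy C (V + 74):
  Q = 141
  F = 111
  X = 141 − 4·141 − 5·111 = -978
  V = 43 − 2·141 − 3·111 + 2·(-978) (+74 from intervention) = -2454
  M = -41 − 141 + 4·(-2454) = -9998
Comparing — Policy A: M=-10581, Policy B: M=-10558, Policy C: M=-9998. Highest is -9998 (Policy C).

-9998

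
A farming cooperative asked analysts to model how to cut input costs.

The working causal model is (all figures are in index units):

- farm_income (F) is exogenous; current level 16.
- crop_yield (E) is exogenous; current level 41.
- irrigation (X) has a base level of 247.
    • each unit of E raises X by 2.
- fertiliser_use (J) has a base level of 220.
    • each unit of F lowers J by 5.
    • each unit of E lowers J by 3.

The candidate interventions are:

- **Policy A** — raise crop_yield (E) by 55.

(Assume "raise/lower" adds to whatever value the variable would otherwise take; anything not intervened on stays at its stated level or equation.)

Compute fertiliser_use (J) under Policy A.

-148

Policy A (E + 55):
  F = 16
  E = 41 + 55 = 96
  J = 220 − 5·16 − 3·96 = -148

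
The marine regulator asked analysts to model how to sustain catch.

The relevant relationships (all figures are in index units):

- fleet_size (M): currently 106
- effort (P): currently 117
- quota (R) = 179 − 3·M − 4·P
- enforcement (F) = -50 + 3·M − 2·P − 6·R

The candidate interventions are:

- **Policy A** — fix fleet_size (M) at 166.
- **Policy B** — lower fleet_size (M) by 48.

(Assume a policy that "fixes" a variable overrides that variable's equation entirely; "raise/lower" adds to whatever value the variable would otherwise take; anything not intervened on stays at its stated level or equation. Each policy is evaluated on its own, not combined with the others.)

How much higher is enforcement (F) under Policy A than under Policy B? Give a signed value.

2268

Policy A (M := 166):
  M = 166
  P = 117
  R = 179 − 3·166 − 4·117 = -787
  F = -50 + 3·166 − 2·117 − 6·(-787) = 4936
Policy B (M − 48):
  M = 106 − 48 = 58
  P = 117
  R = 179 − 3·58 − 4·117 = -463
  F = -50 + 3·58 − 2·117 − 6·(-463) = 2668
F: 4936 − 2668 = 2268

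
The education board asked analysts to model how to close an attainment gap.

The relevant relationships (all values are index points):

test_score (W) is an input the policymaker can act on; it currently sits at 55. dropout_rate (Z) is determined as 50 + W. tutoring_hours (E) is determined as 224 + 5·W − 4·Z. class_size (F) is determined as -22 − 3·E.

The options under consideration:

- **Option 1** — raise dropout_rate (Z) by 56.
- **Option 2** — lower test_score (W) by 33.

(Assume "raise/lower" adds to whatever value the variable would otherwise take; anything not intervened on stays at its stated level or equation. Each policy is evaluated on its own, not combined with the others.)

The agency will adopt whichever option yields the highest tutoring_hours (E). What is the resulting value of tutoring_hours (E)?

Option 1 (Z + 56):
  W = 55
  Z = 50 + 55 (+56 from intervention) = 161
  E = 224 + 5·55 − 4·161 = -145
Option 2 (W − 33):
  W = 55 − 33 = 22
  Z = 50 + 22 = 72
  E = 224 + 5·22 − 4·72 = 46
Comparing — Option 1: E=-145, Option 2: E=46. Highest is 46 (Option 2).

46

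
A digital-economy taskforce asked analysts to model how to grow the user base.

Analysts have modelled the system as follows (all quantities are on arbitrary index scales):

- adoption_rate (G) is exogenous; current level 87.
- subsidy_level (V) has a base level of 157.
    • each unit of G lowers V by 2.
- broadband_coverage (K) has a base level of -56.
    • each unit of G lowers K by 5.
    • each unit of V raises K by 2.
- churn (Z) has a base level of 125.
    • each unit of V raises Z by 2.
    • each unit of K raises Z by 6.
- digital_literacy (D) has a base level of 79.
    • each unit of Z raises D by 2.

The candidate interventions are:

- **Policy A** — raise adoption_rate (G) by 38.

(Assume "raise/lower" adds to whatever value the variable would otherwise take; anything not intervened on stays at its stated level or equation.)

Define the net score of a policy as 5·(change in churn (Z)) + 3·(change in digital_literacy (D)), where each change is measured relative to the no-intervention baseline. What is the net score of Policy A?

Baseline:
  G = 87
  V = 157 − 2·87 = -17
  K = -56 − 5·87 + 2·(-17) = -525
  Z = 125 + 2·(-17) + 6·(-525) = -3059
  D = 79 + 2·(-3059) = -6039
Policy A (G + 38):
  G = 87 + 38 = 125
  V = 157 − 2·125 = -93
  K = -56 − 5·125 + 2·(-93) = -867
  Z = 125 + 2·(-93) + 6·(-867) = -5263
  D = 79 + 2·(-5263) = -10447
ΔZ = -5263 − (-3059) = -2204; ΔD = -10447 − (-6039) = -4408
Score = 5·(-2204) + 3·(-4408) = -24244

-24244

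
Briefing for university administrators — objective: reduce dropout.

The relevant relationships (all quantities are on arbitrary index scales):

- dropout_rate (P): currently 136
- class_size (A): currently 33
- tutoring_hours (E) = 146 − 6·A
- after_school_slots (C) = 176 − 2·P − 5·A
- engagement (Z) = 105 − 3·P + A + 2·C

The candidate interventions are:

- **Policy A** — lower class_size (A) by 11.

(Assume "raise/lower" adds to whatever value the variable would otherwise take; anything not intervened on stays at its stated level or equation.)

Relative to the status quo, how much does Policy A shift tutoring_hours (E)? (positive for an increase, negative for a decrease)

Baseline:
  A = 33
  E = 146 − 6·33 = -52
Policy A (A − 11):
  A = 33 − 11 = 22
  E = 146 − 6·22 = 14
Change in E: 14 − (-52) = 66

66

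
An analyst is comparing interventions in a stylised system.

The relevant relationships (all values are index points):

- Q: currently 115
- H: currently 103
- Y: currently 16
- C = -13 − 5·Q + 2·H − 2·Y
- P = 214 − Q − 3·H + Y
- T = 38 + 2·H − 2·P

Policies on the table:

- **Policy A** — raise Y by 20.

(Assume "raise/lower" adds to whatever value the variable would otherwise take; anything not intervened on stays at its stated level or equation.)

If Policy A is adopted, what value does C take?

Policy A (Y + 20):
  Q = 115
  H = 103
  Y = 16 + 20 = 36
  C = -13 − 5·115 + 2·103 − 2·36 = -454

-454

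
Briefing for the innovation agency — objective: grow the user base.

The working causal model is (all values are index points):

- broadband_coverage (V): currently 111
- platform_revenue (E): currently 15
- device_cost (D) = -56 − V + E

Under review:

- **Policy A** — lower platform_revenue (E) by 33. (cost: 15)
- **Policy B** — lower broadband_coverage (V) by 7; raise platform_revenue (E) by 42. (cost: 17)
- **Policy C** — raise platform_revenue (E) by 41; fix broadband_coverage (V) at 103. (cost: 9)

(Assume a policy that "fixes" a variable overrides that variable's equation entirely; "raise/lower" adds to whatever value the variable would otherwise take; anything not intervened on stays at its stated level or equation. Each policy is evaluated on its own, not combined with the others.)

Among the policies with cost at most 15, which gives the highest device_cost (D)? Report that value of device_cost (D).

Policy A (E − 33):
  V = 111
  E = 15 − 33 = -18
  D = -56 − 111 + (-18) = -185
Policy C (E + 41, V := 103):
  V = 103
  E = 15 + 41 = 56
  D = -56 − 103 + 56 = -103
Comparing — Policy A: D=-185, Policy C: D=-103. Highest is -103 (Policy C).

-103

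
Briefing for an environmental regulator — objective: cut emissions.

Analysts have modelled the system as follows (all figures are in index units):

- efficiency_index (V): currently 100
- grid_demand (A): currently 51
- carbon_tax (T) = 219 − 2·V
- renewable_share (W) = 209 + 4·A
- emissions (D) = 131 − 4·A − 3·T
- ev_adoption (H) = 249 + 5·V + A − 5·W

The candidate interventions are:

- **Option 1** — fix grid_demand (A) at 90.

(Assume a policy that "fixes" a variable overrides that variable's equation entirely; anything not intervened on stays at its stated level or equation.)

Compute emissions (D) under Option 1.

-286

Option 1 (A := 90):
  V = 100
  A = 90
  T = 219 − 2·100 = 19
  D = 131 − 4·90 − 3·19 = -286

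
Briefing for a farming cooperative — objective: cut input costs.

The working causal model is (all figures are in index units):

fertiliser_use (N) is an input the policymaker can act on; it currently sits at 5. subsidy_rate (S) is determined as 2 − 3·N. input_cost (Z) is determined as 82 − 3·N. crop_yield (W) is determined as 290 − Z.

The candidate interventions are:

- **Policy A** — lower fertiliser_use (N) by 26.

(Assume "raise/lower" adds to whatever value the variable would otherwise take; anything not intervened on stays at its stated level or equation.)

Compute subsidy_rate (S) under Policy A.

65

Policy A (N − 26):
  N = 5 − 26 = -21
  S = 2 − 3·(-21) = 65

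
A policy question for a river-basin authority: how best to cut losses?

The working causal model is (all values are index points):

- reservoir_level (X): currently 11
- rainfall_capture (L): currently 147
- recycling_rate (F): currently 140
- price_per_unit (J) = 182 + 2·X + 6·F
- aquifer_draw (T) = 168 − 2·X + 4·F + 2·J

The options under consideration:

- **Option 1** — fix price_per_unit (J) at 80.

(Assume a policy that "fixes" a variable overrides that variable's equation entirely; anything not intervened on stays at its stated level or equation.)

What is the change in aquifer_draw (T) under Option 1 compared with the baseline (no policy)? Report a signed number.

Baseline:
  X = 11
  F = 140
  J = 182 + 2·11 + 6·140 = 1044
  T = 168 − 2·11 + 4·140 + 2·1044 = 2794
Option 1 (J := 80):
  X = 11
  F = 140
  J = 80
  T = 168 − 2·11 + 4·140 + 2·80 = 866
Change in T: 866 − 2794 = -1928

-1928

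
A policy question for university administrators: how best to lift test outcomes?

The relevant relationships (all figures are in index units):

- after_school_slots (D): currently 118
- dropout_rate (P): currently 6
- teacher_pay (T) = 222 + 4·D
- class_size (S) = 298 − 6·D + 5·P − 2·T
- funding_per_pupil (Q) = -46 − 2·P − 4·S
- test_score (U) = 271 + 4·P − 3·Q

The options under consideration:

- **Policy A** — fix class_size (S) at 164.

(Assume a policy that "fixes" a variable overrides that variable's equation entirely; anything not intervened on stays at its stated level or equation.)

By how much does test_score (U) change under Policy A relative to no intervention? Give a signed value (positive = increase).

Baseline:
  D = 118
  P = 6
  T = 222 + 4·118 = 694
  S = 298 − 6·118 + 5·6 − 2·694 = -1768
  Q = -46 − 2·6 − 4·(-1768) = 7014
  U = 271 + 4·6 − 3·7014 = -20747
Policy A (S := 164):
  D = 118
  P = 6
  T = 222 + 4·118 = 694
  S = 164
  Q = -46 − 2·6 − 4·164 = -714
  U = 271 + 4·6 − 3·(-714) = 2437
Change in U: 2437 − (-20747) = 23184

23184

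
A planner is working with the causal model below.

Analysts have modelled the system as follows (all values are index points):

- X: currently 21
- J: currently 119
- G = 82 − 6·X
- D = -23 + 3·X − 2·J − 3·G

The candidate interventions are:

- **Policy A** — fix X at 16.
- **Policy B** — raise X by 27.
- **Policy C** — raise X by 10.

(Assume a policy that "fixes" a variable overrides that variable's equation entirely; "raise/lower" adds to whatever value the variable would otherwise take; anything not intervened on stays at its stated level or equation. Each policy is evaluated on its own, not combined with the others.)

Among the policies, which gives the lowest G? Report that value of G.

-206

Policy A (X := 16):
  X = 16
  G = 82 − 6·16 = -14
Policy B (X + 27):
  X = 21 + 27 = 48
  G = 82 − 6·48 = -206
Policy C (X + 10):
  X = 21 + 10 = 31
  G = 82 − 6·31 = -104
Comparing — Policy A: G=-14, Policy B: G=-206, Policy C: G=-104. Lowest is -206 (Policy B).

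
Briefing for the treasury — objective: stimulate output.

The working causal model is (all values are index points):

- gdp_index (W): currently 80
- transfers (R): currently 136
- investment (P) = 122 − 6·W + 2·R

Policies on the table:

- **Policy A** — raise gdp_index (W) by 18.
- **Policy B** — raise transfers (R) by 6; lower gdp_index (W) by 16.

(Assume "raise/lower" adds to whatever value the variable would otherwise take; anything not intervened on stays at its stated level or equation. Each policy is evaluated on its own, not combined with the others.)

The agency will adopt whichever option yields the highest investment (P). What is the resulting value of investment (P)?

Policy A (W + 18):
  W = 80 + 18 = 98
  R = 136
  P = 122 − 6·98 + 2·136 = -194
Policy B (R + 6, W − 16):
  W = 80 − 16 = 64
  R = 136 + 6 = 142
  P = 122 − 6·64 + 2·142 = 22
Comparing — Policy A: P=-194, Policy B: P=22. Highest is 22 (Policy B).

22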